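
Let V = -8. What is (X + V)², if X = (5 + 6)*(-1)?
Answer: 361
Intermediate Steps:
X = -11 (X = 11*(-1) = -11)
(X + V)² = (-11 - 8)² = (-19)² = 361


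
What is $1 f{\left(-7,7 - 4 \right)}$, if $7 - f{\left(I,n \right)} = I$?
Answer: $14$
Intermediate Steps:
$f{\left(I,n \right)} = 7 - I$
$1 f{\left(-7,7 - 4 \right)} = 1 \left(7 - -7\right) = 1 \left(7 + 7\right) = 1 \cdot 14 = 14$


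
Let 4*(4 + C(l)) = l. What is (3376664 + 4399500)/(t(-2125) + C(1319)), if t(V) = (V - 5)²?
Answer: 31104656/18148903 ≈ 1.7139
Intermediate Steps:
t(V) = (-5 + V)²
C(l) = -4 + l/4
(3376664 + 4399500)/(t(-2125) + C(1319)) = (3376664 + 4399500)/((-5 - 2125)² + (-4 + (¼)*1319)) = 7776164/((-2130)² + (-4 + 1319/4)) = 7776164/(4536900 + 1303/4) = 7776164/(18148903/4) = 7776164*(4/18148903) = 31104656/18148903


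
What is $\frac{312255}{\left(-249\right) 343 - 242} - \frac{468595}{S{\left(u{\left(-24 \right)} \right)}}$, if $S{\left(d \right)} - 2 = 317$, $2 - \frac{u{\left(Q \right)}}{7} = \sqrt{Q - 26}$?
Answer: $- \frac{40234302500}{27322031} \approx -1472.6$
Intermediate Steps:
$u{\left(Q \right)} = 14 - 7 \sqrt{-26 + Q}$ ($u{\left(Q \right)} = 14 - 7 \sqrt{Q - 26} = 14 - 7 \sqrt{-26 + Q}$)
$S{\left(d \right)} = 319$ ($S{\left(d \right)} = 2 + 317 = 319$)
$\frac{312255}{\left(-249\right) 343 - 242} - \frac{468595}{S{\left(u{\left(-24 \right)} \right)}} = \frac{312255}{\left(-249\right) 343 - 242} - \frac{468595}{319} = \frac{312255}{-85407 - 242} - \frac{468595}{319} = \frac{312255}{-85649} - \frac{468595}{319} = 312255 \left(- \frac{1}{85649}\right) - \frac{468595}{319} = - \frac{312255}{85649} - \frac{468595}{319} = - \frac{40234302500}{27322031}$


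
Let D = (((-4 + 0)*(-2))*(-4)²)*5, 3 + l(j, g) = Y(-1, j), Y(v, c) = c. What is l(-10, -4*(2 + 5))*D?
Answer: -8320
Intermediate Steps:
l(j, g) = -3 + j
D = 640 (D = (-4*(-2)*16)*5 = (8*16)*5 = 128*5 = 640)
l(-10, -4*(2 + 5))*D = (-3 - 10)*640 = -13*640 = -8320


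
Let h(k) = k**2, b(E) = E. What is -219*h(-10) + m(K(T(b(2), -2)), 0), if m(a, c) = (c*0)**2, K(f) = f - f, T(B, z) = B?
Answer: -21900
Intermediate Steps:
K(f) = 0
m(a, c) = 0 (m(a, c) = 0**2 = 0)
-219*h(-10) + m(K(T(b(2), -2)), 0) = -219*(-10)**2 + 0 = -219*100 + 0 = -21900 + 0 = -21900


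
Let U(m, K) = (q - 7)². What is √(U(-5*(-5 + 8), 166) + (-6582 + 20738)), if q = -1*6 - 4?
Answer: 3*√1605 ≈ 120.19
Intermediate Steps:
q = -10 (q = -6 - 4 = -10)
U(m, K) = 289 (U(m, K) = (-10 - 7)² = (-17)² = 289)
√(U(-5*(-5 + 8), 166) + (-6582 + 20738)) = √(289 + (-6582 + 20738)) = √(289 + 14156) = √14445 = 3*√1605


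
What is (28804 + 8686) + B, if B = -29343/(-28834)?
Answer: 1081016003/28834 ≈ 37491.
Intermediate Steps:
B = 29343/28834 (B = -29343*(-1/28834) = 29343/28834 ≈ 1.0177)
(28804 + 8686) + B = (28804 + 8686) + 29343/28834 = 37490 + 29343/28834 = 1081016003/28834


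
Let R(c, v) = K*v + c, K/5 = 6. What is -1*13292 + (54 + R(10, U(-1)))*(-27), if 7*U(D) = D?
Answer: -104330/7 ≈ -14904.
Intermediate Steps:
K = 30 (K = 5*6 = 30)
U(D) = D/7
R(c, v) = c + 30*v (R(c, v) = 30*v + c = c + 30*v)
-1*13292 + (54 + R(10, U(-1)))*(-27) = -1*13292 + (54 + (10 + 30*((1/7)*(-1))))*(-27) = -13292 + (54 + (10 + 30*(-1/7)))*(-27) = -13292 + (54 + (10 - 30/7))*(-27) = -13292 + (54 + 40/7)*(-27) = -13292 + (418/7)*(-27) = -13292 - 11286/7 = -104330/7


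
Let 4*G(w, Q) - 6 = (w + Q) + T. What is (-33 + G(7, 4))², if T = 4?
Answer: 12321/16 ≈ 770.06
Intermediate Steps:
G(w, Q) = 5/2 + Q/4 + w/4 (G(w, Q) = 3/2 + ((w + Q) + 4)/4 = 3/2 + ((Q + w) + 4)/4 = 3/2 + (4 + Q + w)/4 = 3/2 + (1 + Q/4 + w/4) = 5/2 + Q/4 + w/4)
(-33 + G(7, 4))² = (-33 + (5/2 + (¼)*4 + (¼)*7))² = (-33 + (5/2 + 1 + 7/4))² = (-33 + 21/4)² = (-111/4)² = 12321/16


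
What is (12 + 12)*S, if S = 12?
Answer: 288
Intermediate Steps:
(12 + 12)*S = (12 + 12)*12 = 24*12 = 288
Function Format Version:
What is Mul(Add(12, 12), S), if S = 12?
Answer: 288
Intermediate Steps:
Mul(Add(12, 12), S) = Mul(Add(12, 12), 12) = Mul(24, 12) = 288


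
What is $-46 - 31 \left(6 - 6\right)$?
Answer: $-46$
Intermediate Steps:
$-46 - 31 \left(6 - 6\right) = -46 - 0 = -46 + 0 = -46$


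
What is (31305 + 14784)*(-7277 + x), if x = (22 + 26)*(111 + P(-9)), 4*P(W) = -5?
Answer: -92592801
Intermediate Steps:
P(W) = -5/4 (P(W) = (¼)*(-5) = -5/4)
x = 5268 (x = (22 + 26)*(111 - 5/4) = 48*(439/4) = 5268)
(31305 + 14784)*(-7277 + x) = (31305 + 14784)*(-7277 + 5268) = 46089*(-2009) = -92592801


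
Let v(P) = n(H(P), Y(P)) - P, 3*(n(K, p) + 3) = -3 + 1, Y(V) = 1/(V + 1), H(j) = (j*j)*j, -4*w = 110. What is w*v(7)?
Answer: 880/3 ≈ 293.33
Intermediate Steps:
w = -55/2 (w = -¼*110 = -55/2 ≈ -27.500)
H(j) = j³ (H(j) = j²*j = j³)
Y(V) = 1/(1 + V)
n(K, p) = -11/3 (n(K, p) = -3 + (-3 + 1)/3 = -3 + (⅓)*(-2) = -3 - ⅔ = -11/3)
v(P) = -11/3 - P
w*v(7) = -55*(-11/3 - 1*7)/2 = -55*(-11/3 - 7)/2 = -55/2*(-32/3) = 880/3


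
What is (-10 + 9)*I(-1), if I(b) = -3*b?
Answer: -3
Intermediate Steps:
(-10 + 9)*I(-1) = (-10 + 9)*(-3*(-1)) = -1*3 = -3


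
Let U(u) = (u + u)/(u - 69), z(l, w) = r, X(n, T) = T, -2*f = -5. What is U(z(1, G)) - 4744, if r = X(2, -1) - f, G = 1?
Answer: -687866/145 ≈ -4743.9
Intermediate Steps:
f = 5/2 (f = -1/2*(-5) = 5/2 ≈ 2.5000)
r = -7/2 (r = -1 - 1*5/2 = -1 - 5/2 = -7/2 ≈ -3.5000)
z(l, w) = -7/2
U(u) = 2*u/(-69 + u) (U(u) = (2*u)/(-69 + u) = 2*u/(-69 + u))
U(z(1, G)) - 4744 = 2*(-7/2)/(-69 - 7/2) - 4744 = 2*(-7/2)/(-145/2) - 4744 = 2*(-7/2)*(-2/145) - 4744 = 14/145 - 4744 = -687866/145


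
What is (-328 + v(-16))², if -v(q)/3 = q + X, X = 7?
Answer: 90601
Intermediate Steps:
v(q) = -21 - 3*q (v(q) = -3*(q + 7) = -3*(7 + q) = -21 - 3*q)
(-328 + v(-16))² = (-328 + (-21 - 3*(-16)))² = (-328 + (-21 + 48))² = (-328 + 27)² = (-301)² = 90601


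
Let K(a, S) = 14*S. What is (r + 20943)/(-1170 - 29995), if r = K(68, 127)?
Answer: -22721/31165 ≈ -0.72906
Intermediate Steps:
r = 1778 (r = 14*127 = 1778)
(r + 20943)/(-1170 - 29995) = (1778 + 20943)/(-1170 - 29995) = 22721/(-31165) = 22721*(-1/31165) = -22721/31165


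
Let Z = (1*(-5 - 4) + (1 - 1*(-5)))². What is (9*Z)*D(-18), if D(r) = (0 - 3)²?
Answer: 729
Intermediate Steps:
D(r) = 9 (D(r) = (-3)² = 9)
Z = 9 (Z = (1*(-9) + (1 + 5))² = (-9 + 6)² = (-3)² = 9)
(9*Z)*D(-18) = (9*9)*9 = 81*9 = 729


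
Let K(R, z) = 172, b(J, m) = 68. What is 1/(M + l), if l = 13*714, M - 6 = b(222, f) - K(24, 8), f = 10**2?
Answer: 1/9184 ≈ 0.00010888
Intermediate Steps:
f = 100
M = -98 (M = 6 + (68 - 1*172) = 6 + (68 - 172) = 6 - 104 = -98)
l = 9282
1/(M + l) = 1/(-98 + 9282) = 1/9184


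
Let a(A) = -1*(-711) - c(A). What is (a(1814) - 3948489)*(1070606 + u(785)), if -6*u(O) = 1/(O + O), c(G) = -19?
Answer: -39813577921858921/9420 ≈ -4.2265e+12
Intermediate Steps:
u(O) = -1/(12*O) (u(O) = -1/(6*(O + O)) = -1/(2*O)/6 = -1/(12*O))
a(A) = 730 (a(A) = -1*(-711) - 1*(-19) = 711 + 19 = 730)
(a(1814) - 3948489)*(1070606 + u(785)) = (730 - 3948489)*(1070606 - 1/12/785) = -3947759*(1070606 - 1/12*1/785) = -3947759*(1070606 - 1/9420) = -3947759*10085108519/9420 = -39813577921858921/9420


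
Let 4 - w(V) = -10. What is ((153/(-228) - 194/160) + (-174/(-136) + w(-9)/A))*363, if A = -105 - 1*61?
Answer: -536003259/2144720 ≈ -249.92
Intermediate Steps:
A = -166 (A = -105 - 61 = -166)
w(V) = 14 (w(V) = 4 - 1*(-10) = 4 + 10 = 14)
((153/(-228) - 194/160) + (-174/(-136) + w(-9)/A))*363 = ((153/(-228) - 194/160) + (-174/(-136) + 14/(-166)))*363 = ((153*(-1/228) - 194*1/160) + (-174*(-1/136) + 14*(-1/166)))*363 = ((-51/76 - 97/80) + (87/68 - 7/83))*363 = (-2863/1520 + 6745/5644)*363 = -1476593/2144720*363 = -536003259/2144720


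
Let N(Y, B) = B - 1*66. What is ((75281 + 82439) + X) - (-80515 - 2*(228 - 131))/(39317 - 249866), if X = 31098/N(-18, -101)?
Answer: 1846379837185/11720561 ≈ 1.5753e+5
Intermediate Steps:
N(Y, B) = -66 + B (N(Y, B) = B - 66 = -66 + B)
X = -31098/167 (X = 31098/(-66 - 101) = 31098/(-167) = 31098*(-1/167) = -31098/167 ≈ -186.22)
((75281 + 82439) + X) - (-80515 - 2*(228 - 131))/(39317 - 249866) = ((75281 + 82439) - 31098/167) - (-80515 - 2*(228 - 131))/(39317 - 249866) = (157720 - 31098/167) - (-80515 - 2*97)/(-210549) = 26308142/167 - (-80515 - 194)*(-1)/210549 = 26308142/167 - (-80709)*(-1)/210549 = 26308142/167 - 1*26903/70183 = 26308142/167 - 26903/70183 = 1846379837185/11720561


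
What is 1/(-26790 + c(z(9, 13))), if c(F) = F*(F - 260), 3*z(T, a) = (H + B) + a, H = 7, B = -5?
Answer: -1/28065 ≈ -3.5632e-5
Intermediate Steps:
z(T, a) = 2/3 + a/3 (z(T, a) = ((7 - 5) + a)/3 = (2 + a)/3 = 2/3 + a/3)
c(F) = F*(-260 + F)
1/(-26790 + c(z(9, 13))) = 1/(-26790 + (2/3 + (1/3)*13)*(-260 + (2/3 + (1/3)*13))) = 1/(-26790 + (2/3 + 13/3)*(-260 + (2/3 + 13/3))) = 1/(-26790 + 5*(-260 + 5)) = 1/(-26790 + 5*(-255)) = 1/(-26790 - 1275) = 1/(-28065) = -1/28065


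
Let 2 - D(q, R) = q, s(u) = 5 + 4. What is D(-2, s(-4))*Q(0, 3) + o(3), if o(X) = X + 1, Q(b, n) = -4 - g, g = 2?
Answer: -20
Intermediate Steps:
Q(b, n) = -6 (Q(b, n) = -4 - 1*2 = -4 - 2 = -6)
s(u) = 9
D(q, R) = 2 - q
o(X) = 1 + X
D(-2, s(-4))*Q(0, 3) + o(3) = (2 - 1*(-2))*(-6) + (1 + 3) = (2 + 2)*(-6) + 4 = 4*(-6) + 4 = -24 + 4 = -20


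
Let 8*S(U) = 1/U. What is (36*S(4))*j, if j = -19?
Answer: -171/8 ≈ -21.375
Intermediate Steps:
S(U) = 1/(8*U) (S(U) = (1/U)/8 = 1/(8*U))
(36*S(4))*j = (36*((⅛)/4))*(-19) = (36*((⅛)*(¼)))*(-19) = (36*(1/32))*(-19) = (9/8)*(-19) = -171/8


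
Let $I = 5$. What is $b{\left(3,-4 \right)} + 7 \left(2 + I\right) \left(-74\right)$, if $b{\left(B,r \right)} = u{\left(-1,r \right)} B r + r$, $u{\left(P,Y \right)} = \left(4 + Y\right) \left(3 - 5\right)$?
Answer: $-3630$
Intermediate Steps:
$u{\left(P,Y \right)} = -8 - 2 Y$ ($u{\left(P,Y \right)} = \left(4 + Y\right) \left(-2\right) = -8 - 2 Y$)
$b{\left(B,r \right)} = r + B r \left(-8 - 2 r\right)$ ($b{\left(B,r \right)} = \left(-8 - 2 r\right) B r + r = B \left(-8 - 2 r\right) r + r = B r \left(-8 - 2 r\right) + r = r + B r \left(-8 - 2 r\right)$)
$b{\left(3,-4 \right)} + 7 \left(2 + I\right) \left(-74\right) = \left(-1\right) \left(-4\right) \left(-1 + 2 \cdot 3 \left(4 - 4\right)\right) + 7 \left(2 + 5\right) \left(-74\right) = \left(-1\right) \left(-4\right) \left(-1 + 2 \cdot 3 \cdot 0\right) + 7 \cdot 7 \left(-74\right) = \left(-1\right) \left(-4\right) \left(-1 + 0\right) + 49 \left(-74\right) = \left(-1\right) \left(-4\right) \left(-1\right) - 3626 = -4 - 3626 = -3630$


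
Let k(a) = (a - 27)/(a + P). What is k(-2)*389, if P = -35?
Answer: 11281/37 ≈ 304.89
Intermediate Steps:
k(a) = (-27 + a)/(-35 + a) (k(a) = (a - 27)/(a - 35) = (-27 + a)/(-35 + a))
k(-2)*389 = ((-27 - 2)/(-35 - 2))*389 = (-29/(-37))*389 = -1/37*(-29)*389 = (29/37)*389 = 11281/37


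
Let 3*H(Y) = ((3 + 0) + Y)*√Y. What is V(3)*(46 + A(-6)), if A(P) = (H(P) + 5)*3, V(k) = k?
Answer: 183 - 9*I*√6 ≈ 183.0 - 22.045*I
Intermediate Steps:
H(Y) = √Y*(3 + Y)/3 (H(Y) = (((3 + 0) + Y)*√Y)/3 = ((3 + Y)*√Y)/3 = (√Y*(3 + Y))/3 = √Y*(3 + Y)/3)
A(P) = 15 + √P*(3 + P) (A(P) = (√P*(3 + P)/3 + 5)*3 = (5 + √P*(3 + P)/3)*3 = 15 + √P*(3 + P))
V(3)*(46 + A(-6)) = 3*(46 + (15 + √(-6)*(3 - 6))) = 3*(46 + (15 + (I*√6)*(-3))) = 3*(46 + (15 - 3*I*√6)) = 3*(61 - 3*I*√6) = 183 - 9*I*√6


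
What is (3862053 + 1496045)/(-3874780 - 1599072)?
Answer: -2679049/2736926 ≈ -0.97885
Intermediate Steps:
(3862053 + 1496045)/(-3874780 - 1599072) = 5358098/(-5473852) = 5358098*(-1/5473852) = -2679049/2736926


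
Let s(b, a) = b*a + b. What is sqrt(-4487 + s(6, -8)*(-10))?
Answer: 7*I*sqrt(83) ≈ 63.773*I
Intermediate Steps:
s(b, a) = b + a*b (s(b, a) = a*b + b = b + a*b)
sqrt(-4487 + s(6, -8)*(-10)) = sqrt(-4487 + (6*(1 - 8))*(-10)) = sqrt(-4487 + (6*(-7))*(-10)) = sqrt(-4487 - 42*(-10)) = sqrt(-4487 + 420) = sqrt(-4067) = 7*I*sqrt(83)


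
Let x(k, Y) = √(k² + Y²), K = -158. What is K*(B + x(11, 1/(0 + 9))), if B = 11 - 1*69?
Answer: 9164 - 2054*√58/9 ≈ 7425.9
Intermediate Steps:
B = -58 (B = 11 - 69 = -58)
x(k, Y) = √(Y² + k²)
K*(B + x(11, 1/(0 + 9))) = -158*(-58 + √((1/(0 + 9))² + 11²)) = -158*(-58 + √((1/9)² + 121)) = -158*(-58 + √((⅑)² + 121)) = -158*(-58 + √(1/81 + 121)) = -158*(-58 + √(9802/81)) = -158*(-58 + 13*√58/9) = 9164 - 2054*√58/9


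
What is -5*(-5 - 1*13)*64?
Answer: 5760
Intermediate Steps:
-5*(-5 - 1*13)*64 = -5*(-5 - 13)*64 = -5*(-18)*64 = 90*64 = 5760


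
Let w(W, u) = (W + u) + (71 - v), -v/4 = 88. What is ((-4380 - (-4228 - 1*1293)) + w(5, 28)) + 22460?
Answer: 24057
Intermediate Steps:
v = -352 (v = -4*88 = -352)
w(W, u) = 423 + W + u (w(W, u) = (W + u) + (71 - 1*(-352)) = (W + u) + (71 + 352) = (W + u) + 423 = 423 + W + u)
((-4380 - (-4228 - 1*1293)) + w(5, 28)) + 22460 = ((-4380 - (-4228 - 1*1293)) + (423 + 5 + 28)) + 22460 = ((-4380 - (-4228 - 1293)) + 456) + 22460 = ((-4380 - 1*(-5521)) + 456) + 22460 = ((-4380 + 5521) + 456) + 22460 = (1141 + 456) + 22460 = 1597 + 22460 = 24057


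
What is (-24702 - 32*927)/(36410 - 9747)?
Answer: -4182/2051 ≈ -2.0390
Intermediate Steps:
(-24702 - 32*927)/(36410 - 9747) = (-24702 - 29664)/26663 = -54366*1/26663 = -4182/2051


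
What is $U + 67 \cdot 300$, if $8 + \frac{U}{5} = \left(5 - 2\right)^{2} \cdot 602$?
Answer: $47150$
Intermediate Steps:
$U = 27050$ ($U = -40 + 5 \left(5 - 2\right)^{2} \cdot 602 = -40 + 5 \cdot 3^{2} \cdot 602 = -40 + 5 \cdot 9 \cdot 602 = -40 + 5 \cdot 5418 = -40 + 27090 = 27050$)
$U + 67 \cdot 300 = 27050 + 67 \cdot 300 = 27050 + 20100 = 47150$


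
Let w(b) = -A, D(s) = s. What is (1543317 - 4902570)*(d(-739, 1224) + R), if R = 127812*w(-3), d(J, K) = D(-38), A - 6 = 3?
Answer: 3864303251538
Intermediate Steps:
A = 9 (A = 6 + 3 = 9)
d(J, K) = -38
w(b) = -9 (w(b) = -1*9 = -9)
R = -1150308 (R = 127812*(-9) = -1150308)
(1543317 - 4902570)*(d(-739, 1224) + R) = (1543317 - 4902570)*(-38 - 1150308) = -3359253*(-1150346) = 3864303251538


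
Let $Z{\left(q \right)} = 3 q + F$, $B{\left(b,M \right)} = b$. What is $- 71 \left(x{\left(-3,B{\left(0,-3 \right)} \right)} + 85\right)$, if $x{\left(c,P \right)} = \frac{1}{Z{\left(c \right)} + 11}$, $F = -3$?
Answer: $-5964$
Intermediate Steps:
$Z{\left(q \right)} = -3 + 3 q$ ($Z{\left(q \right)} = 3 q - 3 = -3 + 3 q$)
$x{\left(c,P \right)} = \frac{1}{8 + 3 c}$ ($x{\left(c,P \right)} = \frac{1}{\left(-3 + 3 c\right) + 11} = \frac{1}{8 + 3 c}$)
$- 71 \left(x{\left(-3,B{\left(0,-3 \right)} \right)} + 85\right) = - 71 \left(\frac{1}{8 + 3 \left(-3\right)} + 85\right) = - 71 \left(\frac{1}{8 - 9} + 85\right) = - 71 \left(\frac{1}{-1} + 85\right) = - 71 \left(-1 + 85\right) = \left(-71\right) 84 = -5964$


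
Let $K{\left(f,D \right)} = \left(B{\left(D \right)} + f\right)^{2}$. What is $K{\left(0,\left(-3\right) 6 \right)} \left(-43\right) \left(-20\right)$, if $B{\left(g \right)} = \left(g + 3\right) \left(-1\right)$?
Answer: $193500$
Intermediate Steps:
$B{\left(g \right)} = -3 - g$ ($B{\left(g \right)} = \left(3 + g\right) \left(-1\right) = -3 - g$)
$K{\left(f,D \right)} = \left(-3 + f - D\right)^{2}$ ($K{\left(f,D \right)} = \left(\left(-3 - D\right) + f\right)^{2} = \left(-3 + f - D\right)^{2}$)
$K{\left(0,\left(-3\right) 6 \right)} \left(-43\right) \left(-20\right) = \left(3 - 18 - 0\right)^{2} \left(-43\right) \left(-20\right) = \left(3 - 18 + 0\right)^{2} \left(-43\right) \left(-20\right) = \left(-15\right)^{2} \left(-43\right) \left(-20\right) = 225 \left(-43\right) \left(-20\right) = \left(-9675\right) \left(-20\right) = 193500$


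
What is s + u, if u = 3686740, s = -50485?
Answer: 3636255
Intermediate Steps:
s + u = -50485 + 3686740 = 3636255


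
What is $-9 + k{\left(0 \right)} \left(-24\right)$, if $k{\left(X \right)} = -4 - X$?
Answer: $87$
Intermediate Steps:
$-9 + k{\left(0 \right)} \left(-24\right) = -9 + \left(-4 - 0\right) \left(-24\right) = -9 + \left(-4 + 0\right) \left(-24\right) = -9 - -96 = -9 + 96 = 87$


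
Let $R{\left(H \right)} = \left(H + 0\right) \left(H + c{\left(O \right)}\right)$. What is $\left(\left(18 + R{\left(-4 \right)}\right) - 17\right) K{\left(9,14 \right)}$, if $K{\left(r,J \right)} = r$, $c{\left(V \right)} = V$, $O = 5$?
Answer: $-27$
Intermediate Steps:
$R{\left(H \right)} = H \left(5 + H\right)$ ($R{\left(H \right)} = \left(H + 0\right) \left(H + 5\right) = H \left(5 + H\right)$)
$\left(\left(18 + R{\left(-4 \right)}\right) - 17\right) K{\left(9,14 \right)} = \left(\left(18 - 4 \left(5 - 4\right)\right) - 17\right) 9 = \left(\left(18 - 4\right) - 17\right) 9 = \left(14 - 17\right) 9 = \left(-3\right) 9 = -27$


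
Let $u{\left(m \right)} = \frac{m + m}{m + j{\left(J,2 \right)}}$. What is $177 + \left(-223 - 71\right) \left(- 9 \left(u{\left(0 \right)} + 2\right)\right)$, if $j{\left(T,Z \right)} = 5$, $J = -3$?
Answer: $5469$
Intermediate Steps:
$u{\left(m \right)} = \frac{2 m}{5 + m}$ ($u{\left(m \right)} = \frac{m + m}{m + 5} = \frac{2 m}{5 + m}$)
$177 + \left(-223 - 71\right) \left(- 9 \left(u{\left(0 \right)} + 2\right)\right) = 177 + \left(-223 - 71\right) \left(- 9 \left(2 \cdot 0 \frac{1}{5 + 0} + 2\right)\right) = 177 - 294 \left(- 9 \left(2 \cdot 0 \cdot \frac{1}{5} + 2\right)\right) = 177 - 294 \left(- 9 \left(0 + 2\right)\right) = 177 - 294 \left(\left(-9\right) 2\right) = 177 - -5292 = 177 + 5292 = 5469$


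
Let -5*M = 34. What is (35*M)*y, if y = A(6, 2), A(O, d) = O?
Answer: -1428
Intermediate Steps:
M = -34/5 (M = -⅕*34 = -34/5 ≈ -6.8000)
y = 6
(35*M)*y = (35*(-34/5))*6 = -238*6 = -1428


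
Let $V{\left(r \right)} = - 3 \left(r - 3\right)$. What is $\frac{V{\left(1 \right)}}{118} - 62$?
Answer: $- \frac{3655}{59} \approx -61.949$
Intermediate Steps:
$V{\left(r \right)} = 9 - 3 r$ ($V{\left(r \right)} = - 3 \left(-3 + r\right) = 9 - 3 r$)
$\frac{V{\left(1 \right)}}{118} - 62 = \frac{9 - 3}{118} - 62 = \left(9 - 3\right) \frac{1}{118} - 62 = 6 \cdot \frac{1}{118} - 62 = \frac{3}{59} - 62 = - \frac{3655}{59}$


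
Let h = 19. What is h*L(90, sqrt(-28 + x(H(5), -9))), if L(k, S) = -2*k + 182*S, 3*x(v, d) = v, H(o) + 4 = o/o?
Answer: -3420 + 3458*I*sqrt(29) ≈ -3420.0 + 18622.0*I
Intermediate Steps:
H(o) = -3 (H(o) = -4 + o/o = -4 + 1 = -3)
x(v, d) = v/3
h*L(90, sqrt(-28 + x(H(5), -9))) = 19*(-2*90 + 182*sqrt(-28 + (1/3)*(-3))) = 19*(-180 + 182*sqrt(-28 - 1)) = 19*(-180 + 182*sqrt(-29)) = 19*(-180 + 182*(I*sqrt(29))) = 19*(-180 + 182*I*sqrt(29)) = -3420 + 3458*I*sqrt(29)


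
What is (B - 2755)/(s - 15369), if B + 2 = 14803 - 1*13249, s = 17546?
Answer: -1203/2177 ≈ -0.55260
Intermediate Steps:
B = 1552 (B = -2 + (14803 - 1*13249) = -2 + (14803 - 13249) = -2 + 1554 = 1552)
(B - 2755)/(s - 15369) = (1552 - 2755)/(17546 - 15369) = -1203/2177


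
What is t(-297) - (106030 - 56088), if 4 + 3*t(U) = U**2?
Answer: -61621/3 ≈ -20540.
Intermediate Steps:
t(U) = -4/3 + U**2/3
t(-297) - (106030 - 56088) = (-4/3 + (1/3)*(-297)**2) - (106030 - 56088) = (-4/3 + (1/3)*88209) - 1*49942 = (-4/3 + 29403) - 49942 = 88205/3 - 49942 = -61621/3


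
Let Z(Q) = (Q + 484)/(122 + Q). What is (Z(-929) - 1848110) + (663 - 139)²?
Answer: -1269841493/807 ≈ -1.5735e+6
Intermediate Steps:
Z(Q) = (484 + Q)/(122 + Q)
(Z(-929) - 1848110) + (663 - 139)² = ((484 - 929)/(122 - 929) - 1848110) + (663 - 139)² = (-445/(-807) - 1848110) + 524² = (-1/807*(-445) - 1848110) + 274576 = (445/807 - 1848110) + 274576 = -1491424325/807 + 274576 = -1269841493/807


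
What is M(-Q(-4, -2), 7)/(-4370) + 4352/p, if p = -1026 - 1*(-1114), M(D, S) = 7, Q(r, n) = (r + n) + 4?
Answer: 2377203/48070 ≈ 49.453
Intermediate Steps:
Q(r, n) = 4 + n + r (Q(r, n) = (n + r) + 4 = 4 + n + r)
p = 88 (p = -1026 + 1114 = 88)
M(-Q(-4, -2), 7)/(-4370) + 4352/p = 7/(-4370) + 4352/88 = 7*(-1/4370) + 4352*(1/88) = -7/4370 + 544/11 = 2377203/48070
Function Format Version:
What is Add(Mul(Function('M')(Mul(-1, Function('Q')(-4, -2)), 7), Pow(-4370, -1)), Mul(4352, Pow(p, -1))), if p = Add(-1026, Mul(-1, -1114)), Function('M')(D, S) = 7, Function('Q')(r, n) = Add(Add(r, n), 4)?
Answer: Rational(2377203, 48070) ≈ 49.453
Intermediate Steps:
Function('Q')(r, n) = Add(4, n, r) (Function('Q')(r, n) = Add(Add(n, r), 4) = Add(4, n, r))
p = 88 (p = Add(-1026, 1114) = 88)
Add(Mul(Function('M')(Mul(-1, Function('Q')(-4, -2)), 7), Pow(-4370, -1)), Mul(4352, Pow(p, -1))) = Add(Mul(7, Pow(-4370, -1)), Mul(4352, Pow(88, -1))) = Add(Mul(7, Rational(-1, 4370)), Mul(4352, Rational(1, 88))) = Add(Rational(-7, 4370), Rational(544, 11)) = Rational(2377203, 48070)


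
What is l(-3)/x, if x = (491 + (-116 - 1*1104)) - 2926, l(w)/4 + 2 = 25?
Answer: -92/3655 ≈ -0.025171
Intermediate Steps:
l(w) = 92 (l(w) = -8 + 4*25 = -8 + 100 = 92)
x = -3655 (x = (491 + (-116 - 1104)) - 2926 = (491 - 1220) - 2926 = -729 - 2926 = -3655)
l(-3)/x = 92/(-3655) = 92*(-1/3655) = -92/3655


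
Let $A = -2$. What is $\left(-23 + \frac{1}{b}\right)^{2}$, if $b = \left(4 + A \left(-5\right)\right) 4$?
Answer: $\frac{1656369}{3136} \approx 528.18$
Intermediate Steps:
$b = 56$ ($b = \left(4 - -10\right) 4 = \left(4 + 10\right) 4 = 14 \cdot 4 = 56$)
$\left(-23 + \frac{1}{b}\right)^{2} = \left(-23 + \frac{1}{56}\right)^{2} = \left(- \frac{1287}{56}\right)^{2} = \frac{1656369}{3136}$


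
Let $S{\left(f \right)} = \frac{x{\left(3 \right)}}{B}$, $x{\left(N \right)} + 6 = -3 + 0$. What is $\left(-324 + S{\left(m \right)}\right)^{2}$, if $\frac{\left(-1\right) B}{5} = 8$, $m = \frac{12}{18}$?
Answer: $\frac{167728401}{1600} \approx 1.0483 \cdot 10^{5}$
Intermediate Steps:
$m = \frac{2}{3}$ ($m = 12 \cdot \frac{1}{18} = \frac{2}{3} \approx 0.66667$)
$x{\left(N \right)} = -9$ ($x{\left(N \right)} = -6 + \left(-3 + 0\right) = -6 - 3 = -9$)
$B = -40$ ($B = \left(-5\right) 8 = -40$)
$S{\left(f \right)} = \frac{9}{40}$ ($S{\left(f \right)} = - \frac{9}{-40} = \left(-9\right) \left(- \frac{1}{40}\right) = \frac{9}{40}$)
$\left(-324 + S{\left(m \right)}\right)^{2} = \left(-324 + \frac{9}{40}\right)^{2} = \left(- \frac{12951}{40}\right)^{2} = \frac{167728401}{1600}$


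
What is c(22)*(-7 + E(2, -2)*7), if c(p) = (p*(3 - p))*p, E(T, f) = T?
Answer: -64372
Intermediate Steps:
c(p) = p**2*(3 - p)
c(22)*(-7 + E(2, -2)*7) = (22**2*(3 - 1*22))*(-7 + 2*7) = (484*(3 - 22))*(-7 + 14) = (484*(-19))*7 = -9196*7 = -64372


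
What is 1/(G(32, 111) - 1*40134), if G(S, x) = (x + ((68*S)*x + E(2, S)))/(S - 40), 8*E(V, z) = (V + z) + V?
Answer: -16/1125447 ≈ -1.4217e-5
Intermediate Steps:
E(V, z) = V/4 + z/8 (E(V, z) = ((V + z) + V)/8 = (z + 2*V)/8 = V/4 + z/8)
G(S, x) = (½ + x + S/8 + 68*S*x)/(-40 + S) (G(S, x) = (x + ((68*S)*x + ((¼)*2 + S/8)))/(S - 40) = (x + (68*S*x + (½ + S/8)))/(-40 + S) = (x + (½ + S/8 + 68*S*x))/(-40 + S) = (½ + x + S/8 + 68*S*x)/(-40 + S))
1/(G(32, 111) - 1*40134) = 1/((4 + 32 + 8*111 + 544*32*111)/(8*(-40 + 32)) - 1*40134) = 1/((⅛)*(4 + 32 + 888 + 1932288)/(-8) - 40134) = 1/((⅛)*(-⅛)*1933212 - 40134) = 1/(-483303/16 - 40134) = 1/(-1125447/16) = -16/1125447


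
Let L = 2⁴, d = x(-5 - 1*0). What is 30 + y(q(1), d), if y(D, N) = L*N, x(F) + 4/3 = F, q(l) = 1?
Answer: -214/3 ≈ -71.333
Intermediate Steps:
x(F) = -4/3 + F
d = -19/3 (d = -4/3 + (-5 - 1*0) = -4/3 + (-5 + 0) = -4/3 - 5 = -19/3 ≈ -6.3333)
L = 16
y(D, N) = 16*N
30 + y(q(1), d) = 30 + 16*(-19/3) = 30 - 304/3 = -214/3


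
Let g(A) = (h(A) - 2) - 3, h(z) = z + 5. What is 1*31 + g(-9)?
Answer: 22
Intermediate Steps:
h(z) = 5 + z
g(A) = A (g(A) = ((5 + A) - 2) - 3 = (3 + A) - 3 = A)
1*31 + g(-9) = 1*31 - 9 = 31 - 9 = 22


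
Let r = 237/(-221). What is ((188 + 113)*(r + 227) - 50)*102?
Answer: 90107280/13 ≈ 6.9313e+6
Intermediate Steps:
r = -237/221 (r = 237*(-1/221) = -237/221 ≈ -1.0724)
((188 + 113)*(r + 227) - 50)*102 = ((188 + 113)*(-237/221 + 227) - 50)*102 = (301*(49930/221) - 50)*102 = (15028930/221 - 50)*102 = (15017880/221)*102 = 90107280/13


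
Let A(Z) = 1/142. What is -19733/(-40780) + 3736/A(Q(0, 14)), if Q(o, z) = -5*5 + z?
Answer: 21634299093/40780 ≈ 5.3051e+5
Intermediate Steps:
Q(o, z) = -25 + z
A(Z) = 1/142
-19733/(-40780) + 3736/A(Q(0, 14)) = -19733/(-40780) + 3736/(1/142) = -19733*(-1/40780) + 3736*142 = 19733/40780 + 530512 = 21634299093/40780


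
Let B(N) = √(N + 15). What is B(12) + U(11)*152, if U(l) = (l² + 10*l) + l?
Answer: 36784 + 3*√3 ≈ 36789.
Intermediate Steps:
B(N) = √(15 + N)
U(l) = l² + 11*l
B(12) + U(11)*152 = √(15 + 12) + (11*(11 + 11))*152 = √27 + (11*22)*152 = 3*√3 + 242*152 = 3*√3 + 36784 = 36784 + 3*√3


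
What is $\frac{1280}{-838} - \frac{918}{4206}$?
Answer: $- \frac{512747}{293719} \approx -1.7457$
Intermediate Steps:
$\frac{1280}{-838} - \frac{918}{4206} = 1280 \left(- \frac{1}{838}\right) - \frac{153}{701} = - \frac{640}{419} - \frac{153}{701} = - \frac{512747}{293719}$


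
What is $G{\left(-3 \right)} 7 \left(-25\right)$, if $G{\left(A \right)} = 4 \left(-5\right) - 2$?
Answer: $3850$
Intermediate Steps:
$G{\left(A \right)} = -22$ ($G{\left(A \right)} = -20 - 2 = -22$)
$G{\left(-3 \right)} 7 \left(-25\right) = \left(-22\right) 7 \left(-25\right) = \left(-154\right) \left(-25\right) = 3850$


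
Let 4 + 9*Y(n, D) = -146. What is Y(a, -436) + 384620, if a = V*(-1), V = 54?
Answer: 1153810/3 ≈ 3.8460e+5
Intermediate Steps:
a = -54 (a = 54*(-1) = -54)
Y(n, D) = -50/3 (Y(n, D) = -4/9 + (1/9)*(-146) = -4/9 - 146/9 = -50/3)
Y(a, -436) + 384620 = -50/3 + 384620 = 1153810/3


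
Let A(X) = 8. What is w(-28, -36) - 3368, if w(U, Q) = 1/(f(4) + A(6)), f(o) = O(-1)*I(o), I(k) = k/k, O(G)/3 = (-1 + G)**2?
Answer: -67359/20 ≈ -3367.9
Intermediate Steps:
O(G) = 3*(-1 + G)**2
I(k) = 1
f(o) = 12 (f(o) = (3*(-1 - 1)**2)*1 = (3*(-2)**2)*1 = (3*4)*1 = 12*1 = 12)
w(U, Q) = 1/20 (w(U, Q) = 1/(12 + 8) = 1/20)
w(-28, -36) - 3368 = 1/20 - 3368 = -67359/20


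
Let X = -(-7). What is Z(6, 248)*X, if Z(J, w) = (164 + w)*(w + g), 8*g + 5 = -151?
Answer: 658994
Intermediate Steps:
g = -39/2 (g = -5/8 + (1/8)*(-151) = -5/8 - 151/8 = -39/2 ≈ -19.500)
Z(J, w) = (164 + w)*(-39/2 + w) (Z(J, w) = (164 + w)*(w - 39/2) = (164 + w)*(-39/2 + w))
X = 7 (X = -7*(-1) = 7)
Z(6, 248)*X = (-3198 + 248**2 + (289/2)*248)*7 = (-3198 + 61504 + 35836)*7 = 94142*7 = 658994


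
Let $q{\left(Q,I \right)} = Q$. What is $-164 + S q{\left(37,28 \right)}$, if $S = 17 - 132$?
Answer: $-4419$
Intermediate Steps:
$S = -115$ ($S = 17 - 132 = -115$)
$-164 + S q{\left(37,28 \right)} = -164 - 4255 = -4419$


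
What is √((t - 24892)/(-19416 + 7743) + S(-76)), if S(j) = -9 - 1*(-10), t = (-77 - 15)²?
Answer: √36446997/3891 ≈ 1.5516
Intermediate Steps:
t = 8464 (t = (-92)² = 8464)
S(j) = 1 (S(j) = -9 + 10 = 1)
√((t - 24892)/(-19416 + 7743) + S(-76)) = √((8464 - 24892)/(-19416 + 7743) + 1) = √(-16428/(-11673) + 1) = √(-16428*(-1/11673) + 1) = √(5476/3891 + 1) = √(9367/3891) = √36446997/3891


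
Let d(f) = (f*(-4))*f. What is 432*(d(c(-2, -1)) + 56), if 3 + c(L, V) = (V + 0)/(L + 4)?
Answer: 3024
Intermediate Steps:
c(L, V) = -3 + V/(4 + L) (c(L, V) = -3 + (V + 0)/(L + 4) = -3 + V/(4 + L))
d(f) = -4*f**2 (d(f) = (-4*f)*f = -4*f**2)
432*(d(c(-2, -1)) + 56) = 432*(-4*(-12 - 1 - 3*(-2))**2/(4 - 2)**2 + 56) = 432*(-4*(-12 - 1 + 6)**2/4 + 56) = 432*(-4*((1/2)*(-7))**2 + 56) = 432*(-4*(-7/2)**2 + 56) = 432*(-4*49/4 + 56) = 432*(-49 + 56) = 432*7 = 3024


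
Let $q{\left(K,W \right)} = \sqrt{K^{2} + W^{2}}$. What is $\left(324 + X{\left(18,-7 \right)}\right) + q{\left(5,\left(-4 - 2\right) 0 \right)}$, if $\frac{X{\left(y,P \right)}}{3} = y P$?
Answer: $-49$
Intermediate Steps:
$X{\left(y,P \right)} = 3 P y$ ($X{\left(y,P \right)} = 3 y P = 3 P y$)
$\left(324 + X{\left(18,-7 \right)}\right) + q{\left(5,\left(-4 - 2\right) 0 \right)} = \left(324 + 3 \left(-7\right) 18\right) + \sqrt{5^{2} + \left(\left(-4 - 2\right) 0\right)^{2}} = \left(324 - 378\right) + \sqrt{25 + \left(\left(-6\right) 0\right)^{2}} = -54 + \sqrt{25 + 0^{2}} = -54 + \sqrt{25 + 0} = -54 + \sqrt{25} = -54 + 5 = -49$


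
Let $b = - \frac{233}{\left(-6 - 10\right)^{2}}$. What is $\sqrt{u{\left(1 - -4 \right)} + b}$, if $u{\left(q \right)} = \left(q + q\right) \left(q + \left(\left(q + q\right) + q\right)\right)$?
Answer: $\frac{3 \sqrt{5663}}{16} \approx 14.11$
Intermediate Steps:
$b = - \frac{233}{256}$ ($b = - \frac{233}{\left(-16\right)^{2}} = - \frac{233}{256} \approx -0.91016$)
$u{\left(q \right)} = 8 q^{2}$ ($u{\left(q \right)} = 2 q \left(q + \left(2 q + q\right)\right) = 2 q \left(q + 3 q\right) = 2 q 4 q = 8 q^{2}$)
$\sqrt{u{\left(1 - -4 \right)} + b} = \sqrt{8 \left(1 - -4\right)^{2} - \frac{233}{256}} = \sqrt{8 \left(1 + 4\right)^{2} - \frac{233}{256}} = \sqrt{8 \cdot 5^{2} - \frac{233}{256}} = \sqrt{8 \cdot 25 - \frac{233}{256}} = \sqrt{200 - \frac{233}{256}} = \sqrt{\frac{50967}{256}} = \frac{3 \sqrt{5663}}{16}$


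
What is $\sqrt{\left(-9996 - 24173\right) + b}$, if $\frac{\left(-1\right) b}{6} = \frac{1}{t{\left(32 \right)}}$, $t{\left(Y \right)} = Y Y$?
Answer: $\frac{i \sqrt{34989062}}{32} \approx 184.85 i$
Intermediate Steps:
$t{\left(Y \right)} = Y^{2}$
$b = - \frac{3}{512}$ ($b = - \frac{6}{32^{2}} = - \frac{6}{1024} = \left(-6\right) \frac{1}{1024} = - \frac{3}{512} \approx -0.0058594$)
$\sqrt{\left(-9996 - 24173\right) + b} = \sqrt{\left(-9996 - 24173\right) - \frac{3}{512}} = \sqrt{-34169 - \frac{3}{512}} = \sqrt{- \frac{17494531}{512}} = \frac{i \sqrt{34989062}}{32}$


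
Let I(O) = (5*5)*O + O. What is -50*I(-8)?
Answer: 10400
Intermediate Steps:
I(O) = 26*O (I(O) = 25*O + O = 26*O)
-50*I(-8) = -1300*(-8) = -50*(-208) = 10400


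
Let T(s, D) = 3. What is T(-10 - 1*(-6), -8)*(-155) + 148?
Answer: -317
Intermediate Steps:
T(-10 - 1*(-6), -8)*(-155) + 148 = 3*(-155) + 148 = -465 + 148 = -317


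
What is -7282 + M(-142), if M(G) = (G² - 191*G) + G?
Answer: 39862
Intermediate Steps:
M(G) = G² - 190*G
-7282 + M(-142) = -7282 - 142*(-190 - 142) = -7282 - 142*(-332) = -7282 + 47144 = 39862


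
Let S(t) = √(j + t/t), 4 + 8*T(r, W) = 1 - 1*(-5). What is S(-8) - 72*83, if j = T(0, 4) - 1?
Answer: -11951/2 ≈ -5975.5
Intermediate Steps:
T(r, W) = ¼ (T(r, W) = -½ + (1 - 1*(-5))/8 = -½ + (1 + 5)/8 = -½ + (⅛)*6 = -½ + ¾ = ¼)
j = -¾ (j = ¼ - 1 = -¾ ≈ -0.75000)
S(t) = ½ (S(t) = √(-¾ + t/t) = √(-¾ + 1) = √(¼) = ½)
S(-8) - 72*83 = ½ - 72*83 = ½ - 5976 = -11951/2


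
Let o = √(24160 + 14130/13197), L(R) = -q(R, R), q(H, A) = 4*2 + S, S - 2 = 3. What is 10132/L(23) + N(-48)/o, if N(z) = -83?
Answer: -10132/13 - 83*√18701829418/21256910 ≈ -779.92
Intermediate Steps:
S = 5 (S = 2 + 3 = 5)
q(H, A) = 13 (q(H, A) = 4*2 + 5 = 8 + 5 = 13)
L(R) = -13 (L(R) = -1*13 = -13)
o = 5*√18701829418/4399 (o = √(24160 + 14130*(1/13197)) = √(24160 + 4710/4399) = √(106284550/4399) = 5*√18701829418/4399 ≈ 155.44)
10132/L(23) + N(-48)/o = 10132/(-13) - 83*√18701829418/21256910 = 10132*(-1/13) - 83*√18701829418/21256910 = -10132/13 - 83*√18701829418/21256910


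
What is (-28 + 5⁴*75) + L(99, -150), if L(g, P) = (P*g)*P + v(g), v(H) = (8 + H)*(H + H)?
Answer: 2295533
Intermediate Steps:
v(H) = 2*H*(8 + H) (v(H) = (8 + H)*(2*H) = 2*H*(8 + H))
L(g, P) = g*P² + 2*g*(8 + g) (L(g, P) = (P*g)*P + 2*g*(8 + g) = g*P² + 2*g*(8 + g))
(-28 + 5⁴*75) + L(99, -150) = (-28 + 5⁴*75) + 99*(16 + (-150)² + 2*99) = (-28 + 625*75) + 99*(16 + 22500 + 198) = (-28 + 46875) + 99*22714 = 46847 + 2248686 = 2295533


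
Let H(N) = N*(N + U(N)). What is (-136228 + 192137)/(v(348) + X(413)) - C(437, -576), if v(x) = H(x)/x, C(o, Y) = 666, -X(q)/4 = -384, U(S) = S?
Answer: -1430603/2232 ≈ -640.95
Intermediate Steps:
H(N) = 2*N² (H(N) = N*(N + N) = N*(2*N) = 2*N²)
X(q) = 1536 (X(q) = -4*(-384) = 1536)
v(x) = 2*x (v(x) = (2*x²)/x = 2*x)
(-136228 + 192137)/(v(348) + X(413)) - C(437, -576) = (-136228 + 192137)/(2*348 + 1536) - 1*666 = 55909/(696 + 1536) - 666 = 55909/2232 - 666 = -1430603/2232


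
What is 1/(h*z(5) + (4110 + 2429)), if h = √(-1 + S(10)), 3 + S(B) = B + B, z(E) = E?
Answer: 1/6559 ≈ 0.00015246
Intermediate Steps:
S(B) = -3 + 2*B (S(B) = -3 + (B + B) = -3 + 2*B)
h = 4 (h = √(-1 + (-3 + 2*10)) = √(-1 + (-3 + 20)) = √(-1 + 17) = √16 = 4)
1/(h*z(5) + (4110 + 2429)) = 1/(4*5 + (4110 + 2429)) = 1/(20 + 6539) = 1/6559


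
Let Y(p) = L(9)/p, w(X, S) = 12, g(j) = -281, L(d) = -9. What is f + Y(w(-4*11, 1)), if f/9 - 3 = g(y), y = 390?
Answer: -10011/4 ≈ -2502.8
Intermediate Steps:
f = -2502 (f = 27 + 9*(-281) = 27 - 2529 = -2502)
Y(p) = -9/p
f + Y(w(-4*11, 1)) = -2502 - 9/12 = -2502 - 9*1/12 = -2502 - ¾ = -10011/4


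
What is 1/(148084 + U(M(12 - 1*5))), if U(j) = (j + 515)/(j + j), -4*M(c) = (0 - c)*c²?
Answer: 686/101588027 ≈ 6.7528e-6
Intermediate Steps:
M(c) = c³/4 (M(c) = -(0 - c)*c²/4 = -(-c)*c²/4 = -(-1)*c³/4 = c³/4)
U(j) = (515 + j)/(2*j) (U(j) = (515 + j)/((2*j)) = (515 + j)*(1/(2*j)) = (515 + j)/(2*j))
1/(148084 + U(M(12 - 1*5))) = 1/(148084 + (515 + (12 - 1*5)³/4)/(2*(((12 - 1*5)³/4)))) = 1/(148084 + (515 + (12 - 5)³/4)/(2*(((12 - 5)³/4)))) = 1/(148084 + (515 + (¼)*7³)/(2*(((¼)*7³)))) = 1/(148084 + (515 + (¼)*343)/(2*(((¼)*343)))) = 1/(148084 + (515 + 343/4)/(2*(343/4))) = 1/(148084 + (½)*(4/343)*(2403/4)) = 1/(148084 + 2403/686) = 1/(101588027/686) = 686/101588027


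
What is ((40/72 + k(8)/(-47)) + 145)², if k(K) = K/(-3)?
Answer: 3793820836/178929 ≈ 21203.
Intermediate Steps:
k(K) = -K/3 (k(K) = K*(-⅓) = -K/3)
((40/72 + k(8)/(-47)) + 145)² = ((40/72 - ⅓*8/(-47)) + 145)² = ((40*(1/72) - 8/3*(-1/47)) + 145)² = ((5/9 + 8/141) + 145)² = (259/423 + 145)² = (61594/423)² = 3793820836/178929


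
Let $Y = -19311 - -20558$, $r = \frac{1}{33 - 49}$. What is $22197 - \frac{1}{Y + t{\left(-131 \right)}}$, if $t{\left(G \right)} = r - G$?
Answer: $\frac{489377243}{22047} \approx 22197.0$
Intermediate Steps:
$r = - \frac{1}{16}$ ($r = \frac{1}{-16} = - \frac{1}{16} \approx -0.0625$)
$t{\left(G \right)} = - \frac{1}{16} - G$
$Y = 1247$ ($Y = -19311 + 20558 = 1247$)
$22197 - \frac{1}{Y + t{\left(-131 \right)}} = 22197 - \frac{1}{1247 - - \frac{2095}{16}} = 22197 - \frac{1}{1247 + \left(- \frac{1}{16} + 131\right)} = 22197 - \frac{1}{1247 + \frac{2095}{16}} = 22197 - \frac{1}{\frac{22047}{16}} = 22197 - \frac{16}{22047} = \frac{489377243}{22047}$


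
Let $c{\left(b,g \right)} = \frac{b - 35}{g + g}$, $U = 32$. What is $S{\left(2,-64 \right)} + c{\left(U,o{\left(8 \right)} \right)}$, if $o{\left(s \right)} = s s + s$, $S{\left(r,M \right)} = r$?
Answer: $\frac{95}{48} \approx 1.9792$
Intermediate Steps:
$o{\left(s \right)} = s + s^{2}$ ($o{\left(s \right)} = s^{2} + s = s + s^{2}$)
$c{\left(b,g \right)} = \frac{-35 + b}{2 g}$
$S{\left(2,-64 \right)} + c{\left(U,o{\left(8 \right)} \right)} = 2 + \frac{-35 + 32}{2 \cdot 8 \left(1 + 8\right)} = 2 + \frac{1}{2} \frac{1}{8 \cdot 9} \left(-3\right) = 2 + \frac{1}{2} \cdot \frac{1}{72} \left(-3\right) = 2 - \frac{1}{48} = \frac{95}{48}$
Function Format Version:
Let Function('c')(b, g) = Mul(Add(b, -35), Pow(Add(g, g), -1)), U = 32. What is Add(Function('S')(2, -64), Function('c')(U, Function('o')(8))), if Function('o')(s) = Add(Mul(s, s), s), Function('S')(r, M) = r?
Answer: Rational(95, 48) ≈ 1.9792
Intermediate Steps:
Function('o')(s) = Add(s, Pow(s, 2)) (Function('o')(s) = Add(Pow(s, 2), s) = Add(s, Pow(s, 2)))
Function('c')(b, g) = Mul(Rational(1, 2), Pow(g, -1), Add(-35, b)) (Function('c')(b, g) = Mul(Add(-35, b), Pow(Mul(2, g), -1)) = Mul(Add(-35, b), Mul(Rational(1, 2), Pow(g, -1))) = Mul(Rational(1, 2), Pow(g, -1), Add(-35, b)))
Add(Function('S')(2, -64), Function('c')(U, Function('o')(8))) = Add(2, Mul(Rational(1, 2), Pow(Mul(8, Add(1, 8)), -1), Add(-35, 32))) = Add(2, Mul(Rational(1, 2), Pow(Mul(8, 9), -1), -3)) = Add(2, Mul(Rational(1, 2), Pow(72, -1), -3)) = Add(2, Mul(Rational(1, 2), Rational(1, 72), -3)) = Add(2, Rational(-1, 48)) = Rational(95, 48)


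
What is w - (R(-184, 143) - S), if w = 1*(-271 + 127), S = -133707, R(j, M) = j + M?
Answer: -133810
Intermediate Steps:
R(j, M) = M + j
w = -144 (w = 1*(-144) = -144)
w - (R(-184, 143) - S) = -144 - ((143 - 184) - 1*(-133707)) = -144 - (-41 + 133707) = -144 - 1*133666 = -144 - 133666 = -133810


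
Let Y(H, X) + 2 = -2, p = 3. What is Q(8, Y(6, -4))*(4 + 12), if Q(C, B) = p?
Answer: 48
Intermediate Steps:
Y(H, X) = -4 (Y(H, X) = -2 - 2 = -4)
Q(C, B) = 3
Q(8, Y(6, -4))*(4 + 12) = 3*(4 + 12) = 3*16 = 48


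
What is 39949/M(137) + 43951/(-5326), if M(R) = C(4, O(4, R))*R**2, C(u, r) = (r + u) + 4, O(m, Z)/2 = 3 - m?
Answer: -1184182385/149945541 ≈ -7.8974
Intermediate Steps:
O(m, Z) = 6 - 2*m (O(m, Z) = 2*(3 - m) = 6 - 2*m)
C(u, r) = 4 + r + u
M(R) = 6*R**2 (M(R) = (4 + (6 - 2*4) + 4)*R**2 = (4 + (6 - 8) + 4)*R**2 = (4 - 2 + 4)*R**2 = 6*R**2)
39949/M(137) + 43951/(-5326) = 39949/((6*137**2)) + 43951/(-5326) = 39949/((6*18769)) + 43951*(-1/5326) = 39949/112614 - 43951/5326 = -1184182385/149945541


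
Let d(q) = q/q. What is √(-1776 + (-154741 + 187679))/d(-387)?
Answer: √31162 ≈ 176.53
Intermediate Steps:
d(q) = 1
√(-1776 + (-154741 + 187679))/d(-387) = √(-1776 + (-154741 + 187679))/1 = √(-1776 + 32938)*1 = √31162*1 = √31162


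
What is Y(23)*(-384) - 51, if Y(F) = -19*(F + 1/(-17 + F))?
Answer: 168973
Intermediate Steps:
Y(F) = -19*F - 19/(-17 + F)
Y(23)*(-384) - 51 = (19*(-1 - 1*23² + 17*23)/(-17 + 23))*(-384) - 51 = (19*(-1 - 1*529 + 391)/6)*(-384) - 51 = (19*(⅙)*(-1 - 529 + 391))*(-384) - 51 = (19*(⅙)*(-139))*(-384) - 51 = -2641/6*(-384) - 51 = 169024 - 51 = 168973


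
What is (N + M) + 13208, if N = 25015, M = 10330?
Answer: 48553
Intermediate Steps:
(N + M) + 13208 = (25015 + 10330) + 13208 = 35345 + 13208 = 48553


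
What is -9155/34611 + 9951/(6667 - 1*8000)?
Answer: -11503796/1488273 ≈ -7.7296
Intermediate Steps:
-9155/34611 + 9951/(6667 - 1*8000) = -9155*1/34611 + 9951/(6667 - 8000) = -9155/34611 + 9951/(-1333) = -9155/34611 + 9951*(-1/1333) = -9155/34611 - 321/43 = -11503796/1488273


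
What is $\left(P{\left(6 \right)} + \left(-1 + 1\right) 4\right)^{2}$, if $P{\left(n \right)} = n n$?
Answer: $1296$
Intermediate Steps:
$P{\left(n \right)} = n^{2}$
$\left(P{\left(6 \right)} + \left(-1 + 1\right) 4\right)^{2} = \left(6^{2} + \left(-1 + 1\right) 4\right)^{2} = \left(36 + 0 \cdot 4\right)^{2} = \left(36 + 0\right)^{2} = 36^{2} = 1296$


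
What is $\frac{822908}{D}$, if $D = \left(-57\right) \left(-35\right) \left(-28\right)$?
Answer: $- \frac{205727}{13965} \approx -14.732$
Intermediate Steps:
$D = -55860$ ($D = 1995 \left(-28\right) = -55860$)
$\frac{822908}{D} = \frac{822908}{-55860} = 822908 \left(- \frac{1}{55860}\right) = - \frac{205727}{13965}$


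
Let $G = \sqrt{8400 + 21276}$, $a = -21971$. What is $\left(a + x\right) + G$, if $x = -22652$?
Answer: $-44623 + 2 \sqrt{7419} \approx -44451.0$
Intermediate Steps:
$G = 2 \sqrt{7419}$ ($G = \sqrt{29676} = 2 \sqrt{7419} \approx 172.27$)
$\left(a + x\right) + G = \left(-21971 - 22652\right) + 2 \sqrt{7419} = -44623 + 2 \sqrt{7419}$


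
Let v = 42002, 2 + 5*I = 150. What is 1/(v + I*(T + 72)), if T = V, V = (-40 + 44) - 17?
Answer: 5/218742 ≈ 2.2858e-5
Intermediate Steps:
V = -13 (V = 4 - 17 = -13)
T = -13
I = 148/5 (I = -⅖ + (⅕)*150 = -⅖ + 30 = 148/5 ≈ 29.600)
1/(v + I*(T + 72)) = 1/(42002 + 148*(-13 + 72)/5) = 1/(42002 + (148/5)*59) = 1/(42002 + 8732/5) = 1/(218742/5) = 5/218742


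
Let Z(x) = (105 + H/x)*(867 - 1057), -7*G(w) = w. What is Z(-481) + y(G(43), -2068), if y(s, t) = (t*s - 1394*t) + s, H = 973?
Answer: 9683234865/3367 ≈ 2.8759e+6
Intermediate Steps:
G(w) = -w/7
y(s, t) = s - 1394*t + s*t (y(s, t) = (s*t - 1394*t) + s = (-1394*t + s*t) + s = s - 1394*t + s*t)
Z(x) = -19950 - 184870/x (Z(x) = (105 + 973/x)*(867 - 1057) = (105 + 973/x)*(-190) = -19950 - 184870/x)
Z(-481) + y(G(43), -2068) = (-19950 - 184870/(-481)) + (-⅐*43 - 1394*(-2068) - ⅐*43*(-2068)) = (-19950 - 184870*(-1/481)) + (-43/7 + 2882792 - 43/7*(-2068)) = (-19950 + 184870/481) + (-43/7 + 2882792 + 88924/7) = -9411080/481 + 20268425/7 = 9683234865/3367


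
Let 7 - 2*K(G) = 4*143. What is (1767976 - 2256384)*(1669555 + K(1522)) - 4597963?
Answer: -815290641143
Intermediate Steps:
K(G) = -565/2 (K(G) = 7/2 - 2*143 = 7/2 - 1/2*572 = 7/2 - 286 = -565/2)
(1767976 - 2256384)*(1669555 + K(1522)) - 4597963 = (1767976 - 2256384)*(1669555 - 565/2) - 4597963 = -488408*3338545/2 - 4597963 = -815286043180 - 4597963 = -815290641143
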